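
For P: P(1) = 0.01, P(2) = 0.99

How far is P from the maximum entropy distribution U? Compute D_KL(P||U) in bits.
0.9192 bits

U(i) = 1/2 for all i

D_KL(P||U) = Σ P(x) log₂(P(x) / (1/2))
           = Σ P(x) log₂(P(x)) + log₂(2)
           = log₂(2) - H(P)

H(P) = -Σ P(x) log₂(P(x)):
  -P(1)·log₂(P(1)) = -(0.01)·log₂(0.01) = 0.06644
  -P(2)·log₂(P(2)) = -(0.99)·log₂(0.99) = 0.01435
H(P) = 0.06644 + 0.01435 = 0.08079 bits

log₂(2) = 1.00000 bits

D_KL(P||U) = 1.00000 - 0.08079 = 0.91921 ≈ 0.9192 bits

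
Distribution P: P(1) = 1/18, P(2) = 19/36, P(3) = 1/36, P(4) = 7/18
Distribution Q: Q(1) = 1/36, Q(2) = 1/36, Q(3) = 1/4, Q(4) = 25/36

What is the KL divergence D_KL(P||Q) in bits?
1.8842 bits

D_KL(P||Q) = Σ P(x) log₂(P(x)/Q(x))

Computing term by term:
  P(1)·log₂(P(1)/Q(1)) = (1/18)·log₂((1/18)/(1/36)) = 0.05556
  P(2)·log₂(P(2)/Q(2)) = (19/36)·log₂((19/36)/(1/36)) = 2.24196
  P(3)·log₂(P(3)/Q(3)) = (1/36)·log₂((1/36)/(1/4)) = -0.08805
  P(4)·log₂(P(4)/Q(4)) = (7/18)·log₂((7/18)/(25/36)) = -0.32531

D_KL(P||Q) = 0.05556 + 2.24196 - 0.08805 - 0.32531 = 1.88416 ≈ 1.8842 bits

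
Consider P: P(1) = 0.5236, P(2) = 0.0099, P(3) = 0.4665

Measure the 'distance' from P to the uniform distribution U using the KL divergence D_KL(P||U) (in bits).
0.5171 bits

U(i) = 1/3 for all i

D_KL(P||U) = Σ P(x) log₂(P(x) / (1/3))
           = Σ P(x) log₂(P(x)) + log₂(3)
           = log₂(3) - H(P)

H(P) = -Σ P(x) log₂(P(x)):
  -P(1)·log₂(P(1)) = -(0.5236)·log₂(0.5236) = 0.48876
  -P(2)·log₂(P(2)) = -(0.0099)·log₂(0.0099) = 0.06592
  -P(3)·log₂(P(3)) = -(0.4665)·log₂(0.4665) = 0.51317
H(P) = 0.48876 + 0.06592 + 0.51317 = 1.06785 bits

log₂(3) = 1.58496 bits

D_KL(P||U) = 1.58496 - 1.06785 = 0.51711 ≈ 0.5171 bits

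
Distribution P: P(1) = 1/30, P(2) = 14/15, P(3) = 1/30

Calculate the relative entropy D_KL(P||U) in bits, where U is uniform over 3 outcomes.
1.1649 bits

U(i) = 1/3 for all i

D_KL(P||U) = Σ P(x) log₂(P(x) / (1/3))
           = Σ P(x) log₂(P(x)) + log₂(3)
           = log₂(3) - H(P)

H(P) = -Σ P(x) log₂(P(x)):
  -P(1)·log₂(P(1)) = -(1/30)·log₂(1/30) = 0.16356
  -P(2)·log₂(P(2)) = -(14/15)·log₂(14/15) = 0.09290
  -P(3)·log₂(P(3)) = -(1/30)·log₂(1/30) = 0.16356
H(P) = 0.16356 + 0.09290 + 0.16356 = 0.42002 bits

log₂(3) = 1.58496 bits

D_KL(P||U) = 1.58496 - 0.42002 = 1.16494 ≈ 1.1649 bits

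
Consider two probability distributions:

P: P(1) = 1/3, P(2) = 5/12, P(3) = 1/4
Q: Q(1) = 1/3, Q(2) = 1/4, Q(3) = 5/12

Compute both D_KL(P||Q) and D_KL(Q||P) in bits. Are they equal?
D_KL(P||Q) = 0.1228 bits, D_KL(Q||P) = 0.1228 bits. Yes, in this case they are equal (although KL divergence is not symmetric in general).

D_KL(P||Q) = Σ P(x) log₂(P(x)/Q(x))

Computing term by term:
  P(1)·log₂(P(1)/Q(1)) = (1/3)·log₂((1/3)/(1/3)) = 0.00000
  P(2)·log₂(P(2)/Q(2)) = (5/12)·log₂((5/12)/(1/4)) = 0.30707
  P(3)·log₂(P(3)/Q(3)) = (1/4)·log₂((1/4)/(5/12)) = -0.18424

D_KL(P||Q) = 0.00000 + 0.30707 - 0.18424 = 0.12283 ≈ 0.1228 bits

D_KL(Q||P) = Σ Q(x) log₂(Q(x)/P(x))

Computing term by term:
  Q(1)·log₂(Q(1)/P(1)) = (1/3)·log₂((1/3)/(1/3)) = 0.00000
  Q(2)·log₂(Q(2)/P(2)) = (1/4)·log₂((1/4)/(5/12)) = -0.18424
  Q(3)·log₂(Q(3)/P(3)) = (5/12)·log₂((5/12)/(1/4)) = 0.30707

D_KL(Q||P) = 0.00000 - 0.18424 + 0.30707 = 0.12283 ≈ 0.1228 bits

These ARE equal here. Q is P with outcomes relabeled (Q(2) = P(3), Q(3) = P(2)) by a relabeling that is its own inverse, so the two sums contain exactly the same terms in a different order. This is a special case — KL divergence is not symmetric in general: D_KL(P||Q) ≠ D_KL(Q||P) for most P, Q.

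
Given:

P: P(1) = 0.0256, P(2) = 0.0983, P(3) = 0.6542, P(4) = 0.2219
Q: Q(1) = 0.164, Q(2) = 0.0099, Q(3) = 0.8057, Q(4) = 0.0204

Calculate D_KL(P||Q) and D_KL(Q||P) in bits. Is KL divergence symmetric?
D_KL(P||Q) = 0.8244 bits, D_KL(Q||P) = 0.5785 bits. No, KL divergence is not symmetric.

D_KL(P||Q) = Σ P(x) log₂(P(x)/Q(x))

Computing term by term:
  P(1)·log₂(P(1)/Q(1)) = 0.0256·log₂(0.0256/0.164) = -0.06859
  P(2)·log₂(P(2)/Q(2)) = 0.0983·log₂(0.0983/0.0099) = 0.32554
  P(3)·log₂(P(3)/Q(3)) = 0.6542·log₂(0.6542/0.8057) = -0.19659
  P(4)·log₂(P(4)/Q(4)) = 0.2219·log₂(0.2219/0.0204) = 0.76406

D_KL(P||Q) = -0.06859 + 0.32554 - 0.19659 + 0.76406 = 0.82442 ≈ 0.8244 bits

D_KL(Q||P) = Σ Q(x) log₂(Q(x)/P(x))

Computing term by term:
  Q(1)·log₂(Q(1)/P(1)) = 0.164·log₂(0.164/0.0256) = 0.43943
  Q(2)·log₂(Q(2)/P(2)) = 0.0099·log₂(0.0099/0.0983) = -0.03279
  Q(3)·log₂(Q(3)/P(3)) = 0.8057·log₂(0.8057/0.6542) = 0.24212
  Q(4)·log₂(Q(4)/P(4)) = 0.0204·log₂(0.0204/0.2219) = -0.07024

D_KL(Q||P) = 0.43943 - 0.03279 + 0.24212 - 0.07024 = 0.57852 ≈ 0.5785 bits

These are NOT equal (difference: 0.2459 bits). KL divergence is asymmetric: D_KL(P||Q) ≠ D_KL(Q||P) in general.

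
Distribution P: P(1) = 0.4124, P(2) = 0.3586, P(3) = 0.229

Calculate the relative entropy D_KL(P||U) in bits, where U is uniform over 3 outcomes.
0.0404 bits

U(i) = 1/3 for all i

D_KL(P||U) = Σ P(x) log₂(P(x) / (1/3))
           = Σ P(x) log₂(P(x)) + log₂(3)
           = log₂(3) - H(P)

H(P) = -Σ P(x) log₂(P(x)):
  -P(1)·log₂(P(1)) = -(0.4124)·log₂(0.4124) = 0.52700
  -P(2)·log₂(P(2)) = -(0.3586)·log₂(0.3586) = 0.53057
  -P(3)·log₂(P(3)) = -(0.229)·log₂(0.229) = 0.48699
H(P) = 0.52700 + 0.53057 + 0.48699 = 1.54456 bits

log₂(3) = 1.58496 bits

D_KL(P||U) = 1.58496 - 1.54456 = 0.04040 ≈ 0.0404 bits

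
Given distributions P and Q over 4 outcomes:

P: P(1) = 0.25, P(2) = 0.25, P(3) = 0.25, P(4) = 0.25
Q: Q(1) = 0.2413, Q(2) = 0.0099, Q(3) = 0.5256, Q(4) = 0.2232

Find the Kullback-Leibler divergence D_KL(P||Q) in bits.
0.9503 bits

D_KL(P||Q) = Σ P(x) log₂(P(x)/Q(x))

Computing term by term:
  P(1)·log₂(P(1)/Q(1)) = 0.25·log₂(0.25/0.2413) = 0.01278
  P(2)·log₂(P(2)/Q(2)) = 0.25·log₂(0.25/0.0099) = 1.16459
  P(3)·log₂(P(3)/Q(3)) = 0.25·log₂(0.25/0.5256) = -0.26801
  P(4)·log₂(P(4)/Q(4)) = 0.25·log₂(0.25/0.2232) = 0.04090

D_KL(P||Q) = 0.01278 + 1.16459 - 0.26801 + 0.04090 = 0.95026 ≈ 0.9503 bits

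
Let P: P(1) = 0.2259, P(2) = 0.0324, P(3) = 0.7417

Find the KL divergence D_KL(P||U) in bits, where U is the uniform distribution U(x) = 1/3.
0.6201 bits

U(i) = 1/3 for all i

D_KL(P||U) = Σ P(x) log₂(P(x) / (1/3))
           = Σ P(x) log₂(P(x)) + log₂(3)
           = log₂(3) - H(P)

H(P) = -Σ P(x) log₂(P(x)):
  -P(1)·log₂(P(1)) = -(0.2259)·log₂(0.2259) = 0.48484
  -P(2)·log₂(P(2)) = -(0.0324)·log₂(0.0324) = 0.16031
  -P(3)·log₂(P(3)) = -(0.7417)·log₂(0.7417) = 0.31974
H(P) = 0.48484 + 0.16031 + 0.31974 = 0.96489 bits

log₂(3) = 1.58496 bits

D_KL(P||U) = 1.58496 - 0.96489 = 0.62007 ≈ 0.6201 bits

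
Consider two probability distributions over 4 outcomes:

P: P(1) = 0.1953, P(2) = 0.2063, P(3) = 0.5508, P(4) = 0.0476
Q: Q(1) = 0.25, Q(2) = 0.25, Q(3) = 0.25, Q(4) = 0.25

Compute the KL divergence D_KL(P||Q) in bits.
0.3870 bits

D_KL(P||Q) = Σ P(x) log₂(P(x)/Q(x))

Computing term by term:
  P(1)·log₂(P(1)/Q(1)) = 0.1953·log₂(0.1953/0.25) = -0.06957
  P(2)·log₂(P(2)/Q(2)) = 0.2063·log₂(0.2063/0.25) = -0.05718
  P(3)·log₂(P(3)/Q(3)) = 0.5508·log₂(0.5508/0.25) = 0.62769
  P(4)·log₂(P(4)/Q(4)) = 0.0476·log₂(0.0476/0.25) = -0.11390

D_KL(P||Q) = -0.06957 - 0.05718 + 0.62769 - 0.11390 = 0.38704 ≈ 0.3870 bits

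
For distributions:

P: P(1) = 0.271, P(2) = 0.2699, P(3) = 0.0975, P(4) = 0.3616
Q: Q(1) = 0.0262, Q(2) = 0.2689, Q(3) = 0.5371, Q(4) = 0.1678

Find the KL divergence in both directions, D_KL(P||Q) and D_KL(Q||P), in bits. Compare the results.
D_KL(P||Q) = 1.0754 bits, D_KL(Q||P) = 1.0466 bits. D_KL(P||Q) is larger than D_KL(Q||P) by 0.0288 bits; the two directions differ.

D_KL(P||Q) = Σ P(x) log₂(P(x)/Q(x))

Computing term by term:
  P(1)·log₂(P(1)/Q(1)) = 0.271·log₂(0.271/0.0262) = 0.91345
  P(2)·log₂(P(2)/Q(2)) = 0.2699·log₂(0.2699/0.2689) = 0.00145
  P(3)·log₂(P(3)/Q(3)) = 0.0975·log₂(0.0975/0.5371) = -0.24002
  P(4)·log₂(P(4)/Q(4)) = 0.3616·log₂(0.3616/0.1678) = 0.40053

D_KL(P||Q) = 0.91345 + 0.00145 - 0.24002 + 0.40053 = 1.07541 ≈ 1.0754 bits

D_KL(Q||P) = Σ Q(x) log₂(Q(x)/P(x))

Computing term by term:
  Q(1)·log₂(Q(1)/P(1)) = 0.0262·log₂(0.0262/0.271) = -0.08831
  Q(2)·log₂(Q(2)/P(2)) = 0.2689·log₂(0.2689/0.2699) = -0.00144
  Q(3)·log₂(Q(3)/P(3)) = 0.5371·log₂(0.5371/0.0975) = 1.32219
  Q(4)·log₂(Q(4)/P(4)) = 0.1678·log₂(0.1678/0.3616) = -0.18586

D_KL(Q||P) = -0.08831 - 0.00144 + 1.32219 - 0.18586 = 1.04658 ≈ 1.0466 bits

These are NOT equal (difference: 0.0288 bits). KL divergence is asymmetric: D_KL(P||Q) ≠ D_KL(Q||P) in general.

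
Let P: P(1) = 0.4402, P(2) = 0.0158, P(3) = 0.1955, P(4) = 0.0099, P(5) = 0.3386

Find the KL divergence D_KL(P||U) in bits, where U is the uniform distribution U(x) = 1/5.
0.6510 bits

U(i) = 1/5 for all i

D_KL(P||U) = Σ P(x) log₂(P(x) / (1/5))
           = Σ P(x) log₂(P(x)) + log₂(5)
           = log₂(5) - H(P)

H(P) = -Σ P(x) log₂(P(x)):
  -P(1)·log₂(P(1)) = -(0.4402)·log₂(0.4402) = 0.52110
  -P(2)·log₂(P(2)) = -(0.0158)·log₂(0.0158) = 0.09455
  -P(3)·log₂(P(3)) = -(0.1955)·log₂(0.1955) = 0.46036
  -P(4)·log₂(P(4)) = -(0.0099)·log₂(0.0099) = 0.06592
  -P(5)·log₂(P(5)) = -(0.3386)·log₂(0.3386) = 0.52901
H(P) = 0.52110 + 0.09455 + 0.46036 + 0.06592 + 0.52901 = 1.67094 bits

log₂(5) = 2.32193 bits

D_KL(P||U) = 2.32193 - 1.67094 = 0.65099 ≈ 0.6510 bits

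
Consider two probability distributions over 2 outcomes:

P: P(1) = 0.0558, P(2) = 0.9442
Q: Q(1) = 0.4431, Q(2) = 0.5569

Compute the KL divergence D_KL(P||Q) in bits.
0.5524 bits

D_KL(P||Q) = Σ P(x) log₂(P(x)/Q(x))

Computing term by term:
  P(1)·log₂(P(1)/Q(1)) = 0.0558·log₂(0.0558/0.4431) = -0.16680
  P(2)·log₂(P(2)/Q(2)) = 0.9442·log₂(0.9442/0.5569) = 0.71917

D_KL(P||Q) = -0.16680 + 0.71917 = 0.55237 ≈ 0.5524 bits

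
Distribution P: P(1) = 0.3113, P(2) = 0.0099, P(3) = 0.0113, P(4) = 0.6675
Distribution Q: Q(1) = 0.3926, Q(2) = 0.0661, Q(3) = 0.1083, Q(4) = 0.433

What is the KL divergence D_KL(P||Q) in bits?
0.2486 bits

D_KL(P||Q) = Σ P(x) log₂(P(x)/Q(x))

Computing term by term:
  P(1)·log₂(P(1)/Q(1)) = 0.3113·log₂(0.3113/0.3926) = -0.10421
  P(2)·log₂(P(2)/Q(2)) = 0.0099·log₂(0.0099/0.0661) = -0.02712
  P(3)·log₂(P(3)/Q(3)) = 0.0113·log₂(0.0113/0.1083) = -0.03685
  P(4)·log₂(P(4)/Q(4)) = 0.6675·log₂(0.6675/0.433) = 0.41679

D_KL(P||Q) = -0.10421 - 0.02712 - 0.03685 + 0.41679 = 0.24861 ≈ 0.2486 bits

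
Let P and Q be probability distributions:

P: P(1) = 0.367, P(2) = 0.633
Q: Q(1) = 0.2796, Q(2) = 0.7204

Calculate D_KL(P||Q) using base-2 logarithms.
0.0259 bits

D_KL(P||Q) = Σ P(x) log₂(P(x)/Q(x))

Computing term by term:
  P(1)·log₂(P(1)/Q(1)) = 0.367·log₂(0.367/0.2796) = 0.14402
  P(2)·log₂(P(2)/Q(2)) = 0.633·log₂(0.633/0.7204) = -0.11811

D_KL(P||Q) = 0.14402 - 0.11811 = 0.02591 ≈ 0.0259 bits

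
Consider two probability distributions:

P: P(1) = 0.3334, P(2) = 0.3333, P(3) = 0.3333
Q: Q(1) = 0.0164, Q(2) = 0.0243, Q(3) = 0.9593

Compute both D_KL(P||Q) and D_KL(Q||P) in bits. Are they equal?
D_KL(P||Q) = 2.1996 bits, D_KL(Q||P) = 1.3000 bits. No, they are not equal.

D_KL(P||Q) = Σ P(x) log₂(P(x)/Q(x))

Computing term by term:
  P(1)·log₂(P(1)/Q(1)) = 0.3334·log₂(0.3334/0.0164) = 1.44879
  P(2)·log₂(P(2)/Q(2)) = 0.3333·log₂(0.3333/0.0243) = 1.25914
  P(3)·log₂(P(3)/Q(3)) = 0.3333·log₂(0.3333/0.9593) = -0.50834

D_KL(P||Q) = 1.44879 + 1.25914 - 0.50834 = 2.19959 ≈ 2.1996 bits

D_KL(Q||P) = Σ Q(x) log₂(Q(x)/P(x))

Computing term by term:
  Q(1)·log₂(Q(1)/P(1)) = 0.0164·log₂(0.0164/0.3334) = -0.07127
  Q(2)·log₂(Q(2)/P(2)) = 0.0243·log₂(0.0243/0.3333) = -0.09180
  Q(3)·log₂(Q(3)/P(3)) = 0.9593·log₂(0.9593/0.3333) = 1.46309

D_KL(Q||P) = -0.07127 - 0.09180 + 1.46309 = 1.30002 ≈ 1.3000 bits

These are NOT equal (difference: 0.8996 bits). KL divergence is asymmetric: D_KL(P||Q) ≠ D_KL(Q||P) in general.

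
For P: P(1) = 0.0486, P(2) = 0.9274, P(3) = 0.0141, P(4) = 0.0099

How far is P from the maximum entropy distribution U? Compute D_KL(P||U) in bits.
1.5345 bits

U(i) = 1/4 for all i

D_KL(P||U) = Σ P(x) log₂(P(x) / (1/4))
           = Σ P(x) log₂(P(x)) + log₂(4)
           = log₂(4) - H(P)

H(P) = -Σ P(x) log₂(P(x)):
  -P(1)·log₂(P(1)) = -(0.0486)·log₂(0.0486) = 0.21204
  -P(2)·log₂(P(2)) = -(0.9274)·log₂(0.9274) = 0.10084
  -P(3)·log₂(P(3)) = -(0.0141)·log₂(0.0141) = 0.08669
  -P(4)·log₂(P(4)) = -(0.0099)·log₂(0.0099) = 0.06592
H(P) = 0.21204 + 0.10084 + 0.08669 + 0.06592 = 0.46549 bits

log₂(4) = 2.00000 bits

D_KL(P||U) = 2.00000 - 0.46549 = 1.53451 ≈ 1.5345 bits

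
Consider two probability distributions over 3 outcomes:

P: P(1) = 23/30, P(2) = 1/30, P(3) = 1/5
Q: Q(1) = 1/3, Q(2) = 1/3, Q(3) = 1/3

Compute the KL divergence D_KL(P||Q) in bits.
0.6631 bits

D_KL(P||Q) = Σ P(x) log₂(P(x)/Q(x))

Computing term by term:
  P(1)·log₂(P(1)/Q(1)) = (23/30)·log₂((23/30)/(1/3)) = 0.92125
  P(2)·log₂(P(2)/Q(2)) = (1/30)·log₂((1/30)/(1/3)) = -0.11073
  P(3)·log₂(P(3)/Q(3)) = (1/5)·log₂((1/5)/(1/3)) = -0.14739

D_KL(P||Q) = 0.92125 - 0.11073 - 0.14739 = 0.66313 ≈ 0.6631 bits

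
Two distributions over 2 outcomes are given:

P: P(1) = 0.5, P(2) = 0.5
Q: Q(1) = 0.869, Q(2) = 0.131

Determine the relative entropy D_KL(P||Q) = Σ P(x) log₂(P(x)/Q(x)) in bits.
0.5675 bits

D_KL(P||Q) = Σ P(x) log₂(P(x)/Q(x))

Computing term by term:
  P(1)·log₂(P(1)/Q(1)) = 0.5·log₂(0.5/0.869) = -0.39871
  P(2)·log₂(P(2)/Q(2)) = 0.5·log₂(0.5/0.131) = 0.96618

D_KL(P||Q) = -0.39871 + 0.96618 = 0.56747 ≈ 0.5675 bits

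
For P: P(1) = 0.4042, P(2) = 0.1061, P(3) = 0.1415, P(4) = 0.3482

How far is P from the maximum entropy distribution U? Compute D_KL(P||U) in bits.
0.1992 bits

U(i) = 1/4 for all i

D_KL(P||U) = Σ P(x) log₂(P(x) / (1/4))
           = Σ P(x) log₂(P(x)) + log₂(4)
           = log₂(4) - H(P)

H(P) = -Σ P(x) log₂(P(x)):
  -P(1)·log₂(P(1)) = -(0.4042)·log₂(0.4042) = 0.52823
  -P(2)·log₂(P(2)) = -(0.1061)·log₂(0.1061) = 0.34339
  -P(3)·log₂(P(3)) = -(0.1415)·log₂(0.1415) = 0.39919
  -P(4)·log₂(P(4)) = -(0.3482)·log₂(0.3482) = 0.52996
H(P) = 0.52823 + 0.34339 + 0.39919 + 0.52996 = 1.80077 bits

log₂(4) = 2.00000 bits

D_KL(P||U) = 2.00000 - 1.80077 = 0.19923 ≈ 0.1992 bits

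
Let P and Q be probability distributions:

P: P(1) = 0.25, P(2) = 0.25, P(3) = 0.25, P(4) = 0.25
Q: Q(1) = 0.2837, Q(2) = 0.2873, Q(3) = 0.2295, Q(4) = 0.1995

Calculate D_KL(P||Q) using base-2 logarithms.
0.0165 bits

D_KL(P||Q) = Σ P(x) log₂(P(x)/Q(x))

Computing term by term:
  P(1)·log₂(P(1)/Q(1)) = 0.25·log₂(0.25/0.2837) = -0.04561
  P(2)·log₂(P(2)/Q(2)) = 0.25·log₂(0.25/0.2873) = -0.05016
  P(3)·log₂(P(3)/Q(3)) = 0.25·log₂(0.25/0.2295) = 0.03086
  P(4)·log₂(P(4)/Q(4)) = 0.25·log₂(0.25/0.1995) = 0.08138

D_KL(P||Q) = -0.04561 - 0.05016 + 0.03086 + 0.08138 = 0.01647 ≈ 0.0165 bits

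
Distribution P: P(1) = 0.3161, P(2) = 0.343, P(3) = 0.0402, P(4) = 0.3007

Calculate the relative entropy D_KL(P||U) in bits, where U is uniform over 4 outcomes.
0.2376 bits

U(i) = 1/4 for all i

D_KL(P||U) = Σ P(x) log₂(P(x) / (1/4))
           = Σ P(x) log₂(P(x)) + log₂(4)
           = log₂(4) - H(P)

H(P) = -Σ P(x) log₂(P(x)):
  -P(1)·log₂(P(1)) = -(0.3161)·log₂(0.3161) = 0.52522
  -P(2)·log₂(P(2)) = -(0.343)·log₂(0.343) = 0.52950
  -P(3)·log₂(P(3)) = -(0.0402)·log₂(0.0402) = 0.18639
  -P(4)·log₂(P(4)) = -(0.3007)·log₂(0.3007) = 0.52129
H(P) = 0.52522 + 0.52950 + 0.18639 + 0.52129 = 1.76240 bits

log₂(4) = 2.00000 bits

D_KL(P||U) = 2.00000 - 1.76240 = 0.23760 ≈ 0.2376 bits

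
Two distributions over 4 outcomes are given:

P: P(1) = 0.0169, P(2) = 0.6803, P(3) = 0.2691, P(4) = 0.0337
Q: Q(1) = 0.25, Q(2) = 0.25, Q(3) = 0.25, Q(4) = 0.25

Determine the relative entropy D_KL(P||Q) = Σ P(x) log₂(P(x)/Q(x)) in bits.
0.8480 bits

D_KL(P||Q) = Σ P(x) log₂(P(x)/Q(x))

Computing term by term:
  P(1)·log₂(P(1)/Q(1)) = 0.0169·log₂(0.0169/0.25) = -0.06569
  P(2)·log₂(P(2)/Q(2)) = 0.6803·log₂(0.6803/0.25) = 0.98252
  P(3)·log₂(P(3)/Q(3)) = 0.2691·log₂(0.2691/0.25) = 0.02858
  P(4)·log₂(P(4)/Q(4)) = 0.0337·log₂(0.0337/0.25) = -0.09743

D_KL(P||Q) = -0.06569 + 0.98252 + 0.02858 - 0.09743 = 0.84798 ≈ 0.8480 bits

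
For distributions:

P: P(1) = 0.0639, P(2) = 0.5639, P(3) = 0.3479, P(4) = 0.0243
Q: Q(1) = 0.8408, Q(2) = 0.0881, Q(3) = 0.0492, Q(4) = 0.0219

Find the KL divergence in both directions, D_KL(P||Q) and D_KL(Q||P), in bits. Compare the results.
D_KL(P||Q) = 2.2581 bits, D_KL(Q||P) = 2.7479 bits. D_KL(Q||P) is larger than D_KL(P||Q) by 0.4898 bits; the two directions differ.

D_KL(P||Q) = Σ P(x) log₂(P(x)/Q(x))

Computing term by term:
  P(1)·log₂(P(1)/Q(1)) = 0.0639·log₂(0.0639/0.8408) = -0.23757
  P(2)·log₂(P(2)/Q(2)) = 0.5639·log₂(0.5639/0.0881) = 1.51025
  P(3)·log₂(P(3)/Q(3)) = 0.3479·log₂(0.3479/0.0492) = 0.98175
  P(4)·log₂(P(4)/Q(4)) = 0.0243·log₂(0.0243/0.0219) = 0.00365

D_KL(P||Q) = -0.23757 + 1.51025 + 0.98175 + 0.00365 = 2.25808 ≈ 2.2581 bits

D_KL(Q||P) = Σ Q(x) log₂(Q(x)/P(x))

Computing term by term:
  Q(1)·log₂(Q(1)/P(1)) = 0.8408·log₂(0.8408/0.0639) = 3.12599
  Q(2)·log₂(Q(2)/P(2)) = 0.0881·log₂(0.0881/0.5639) = -0.23595
  Q(3)·log₂(Q(3)/P(3)) = 0.0492·log₂(0.0492/0.3479) = -0.13884
  Q(4)·log₂(Q(4)/P(4)) = 0.0219·log₂(0.0219/0.0243) = -0.00329

D_KL(Q||P) = 3.12599 - 0.23595 - 0.13884 - 0.00329 = 2.74791 ≈ 2.7479 bits

These are NOT equal (difference: 0.4898 bits). KL divergence is asymmetric: D_KL(P||Q) ≠ D_KL(Q||P) in general.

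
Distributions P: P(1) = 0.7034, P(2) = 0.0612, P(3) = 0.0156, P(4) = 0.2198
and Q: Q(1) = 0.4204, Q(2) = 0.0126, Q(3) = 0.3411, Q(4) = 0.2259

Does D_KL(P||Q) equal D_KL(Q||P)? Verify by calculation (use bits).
D_KL(P||Q) = 0.5838 bits, D_KL(Q||P) = 1.1861 bits. No — D_KL(P||Q) ≠ D_KL(Q||P) for this pair.

D_KL(P||Q) = Σ P(x) log₂(P(x)/Q(x))

Computing term by term:
  P(1)·log₂(P(1)/Q(1)) = 0.7034·log₂(0.7034/0.4204) = 0.52233
  P(2)·log₂(P(2)/Q(2)) = 0.0612·log₂(0.0612/0.0126) = 0.13954
  P(3)·log₂(P(3)/Q(3)) = 0.0156·log₂(0.0156/0.3411) = -0.06943
  P(4)·log₂(P(4)/Q(4)) = 0.2198·log₂(0.2198/0.2259) = -0.00868

D_KL(P||Q) = 0.52233 + 0.13954 - 0.06943 - 0.00868 = 0.58376 ≈ 0.5838 bits

D_KL(Q||P) = Σ Q(x) log₂(Q(x)/P(x))

Computing term by term:
  Q(1)·log₂(Q(1)/P(1)) = 0.4204·log₂(0.4204/0.7034) = -0.31218
  Q(2)·log₂(Q(2)/P(2)) = 0.0126·log₂(0.0126/0.0612) = -0.02873
  Q(3)·log₂(Q(3)/P(3)) = 0.3411·log₂(0.3411/0.0156) = 1.51809
  Q(4)·log₂(Q(4)/P(4)) = 0.2259·log₂(0.2259/0.2198) = 0.00892

D_KL(Q||P) = -0.31218 - 0.02873 + 1.51809 + 0.00892 = 1.18610 ≈ 1.1861 bits

These are NOT equal (difference: 0.6023 bits). KL divergence is asymmetric: D_KL(P||Q) ≠ D_KL(Q||P) in general.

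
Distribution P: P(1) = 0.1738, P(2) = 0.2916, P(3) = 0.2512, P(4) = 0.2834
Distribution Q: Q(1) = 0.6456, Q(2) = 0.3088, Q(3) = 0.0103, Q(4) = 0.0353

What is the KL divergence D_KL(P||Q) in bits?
1.6561 bits

D_KL(P||Q) = Σ P(x) log₂(P(x)/Q(x))

Computing term by term:
  P(1)·log₂(P(1)/Q(1)) = 0.1738·log₂(0.1738/0.6456) = -0.32904
  P(2)·log₂(P(2)/Q(2)) = 0.2916·log₂(0.2916/0.3088) = -0.02411
  P(3)·log₂(P(3)/Q(3)) = 0.2512·log₂(0.2512/0.0103) = 1.15756
  P(4)·log₂(P(4)/Q(4)) = 0.2834·log₂(0.2834/0.0353) = 0.85165

D_KL(P||Q) = -0.32904 - 0.02411 + 1.15756 + 0.85165 = 1.65606 ≈ 1.6561 bits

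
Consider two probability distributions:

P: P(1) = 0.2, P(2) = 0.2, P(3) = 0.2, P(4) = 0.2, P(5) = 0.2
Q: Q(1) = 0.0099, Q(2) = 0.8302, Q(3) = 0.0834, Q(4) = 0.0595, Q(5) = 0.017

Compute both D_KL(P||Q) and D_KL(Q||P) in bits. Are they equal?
D_KL(P||Q) = 1.7701 bits, D_KL(Q||P) = 1.3921 bits. No, they are not equal.

D_KL(P||Q) = Σ P(x) log₂(P(x)/Q(x))

Computing term by term:
  P(1)·log₂(P(1)/Q(1)) = 0.2·log₂(0.2/0.0099) = 0.86729
  P(2)·log₂(P(2)/Q(2)) = 0.2·log₂(0.2/0.8302) = -0.41069
  P(3)·log₂(P(3)/Q(3)) = 0.2·log₂(0.2/0.0834) = 0.25238
  P(4)·log₂(P(4)/Q(4)) = 0.2·log₂(0.2/0.0595) = 0.34981
  P(5)·log₂(P(5)/Q(5)) = 0.2·log₂(0.2/0.017) = 0.71128

D_KL(P||Q) = 0.86729 - 0.41069 + 0.25238 + 0.34981 + 0.71128 = 1.77007 ≈ 1.7701 bits

D_KL(Q||P) = Σ Q(x) log₂(Q(x)/P(x))

Computing term by term:
  Q(1)·log₂(Q(1)/P(1)) = 0.0099·log₂(0.0099/0.2) = -0.04293
  Q(2)·log₂(Q(2)/P(2)) = 0.8302·log₂(0.8302/0.2) = 1.70478
  Q(3)·log₂(Q(3)/P(3)) = 0.0834·log₂(0.0834/0.2) = -0.10524
  Q(4)·log₂(Q(4)/P(4)) = 0.0595·log₂(0.0595/0.2) = -0.10407
  Q(5)·log₂(Q(5)/P(5)) = 0.017·log₂(0.017/0.2) = -0.06046

D_KL(Q||P) = -0.04293 + 1.70478 - 0.10524 - 0.10407 - 0.06046 = 1.39208 ≈ 1.3921 bits

These are NOT equal (difference: 0.3780 bits). KL divergence is asymmetric: D_KL(P||Q) ≠ D_KL(Q||P) in general.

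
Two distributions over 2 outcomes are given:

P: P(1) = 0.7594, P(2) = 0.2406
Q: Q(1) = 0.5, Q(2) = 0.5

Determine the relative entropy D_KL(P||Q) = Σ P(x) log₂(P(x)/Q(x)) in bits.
0.2040 bits

D_KL(P||Q) = Σ P(x) log₂(P(x)/Q(x))

Computing term by term:
  P(1)·log₂(P(1)/Q(1)) = 0.7594·log₂(0.7594/0.5) = 0.45787
  P(2)·log₂(P(2)/Q(2)) = 0.2406·log₂(0.2406/0.5) = -0.25390

D_KL(P||Q) = 0.45787 - 0.25390 = 0.20397 ≈ 0.2040 bits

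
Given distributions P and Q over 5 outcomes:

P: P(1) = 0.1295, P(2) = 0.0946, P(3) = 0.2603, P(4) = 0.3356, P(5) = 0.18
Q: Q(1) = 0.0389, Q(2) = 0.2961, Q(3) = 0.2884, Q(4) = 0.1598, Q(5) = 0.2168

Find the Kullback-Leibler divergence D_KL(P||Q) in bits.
0.3414 bits

D_KL(P||Q) = Σ P(x) log₂(P(x)/Q(x))

Computing term by term:
  P(1)·log₂(P(1)/Q(1)) = 0.1295·log₂(0.1295/0.0389) = 0.22470
  P(2)·log₂(P(2)/Q(2)) = 0.0946·log₂(0.0946/0.2961) = -0.15573
  P(3)·log₂(P(3)/Q(3)) = 0.2603·log₂(0.2603/0.2884) = -0.03850
  P(4)·log₂(P(4)/Q(4)) = 0.3356·log₂(0.3356/0.1598) = 0.35925
  P(5)·log₂(P(5)/Q(5)) = 0.18·log₂(0.18/0.2168) = -0.04831

D_KL(P||Q) = 0.22470 - 0.15573 - 0.03850 + 0.35925 - 0.04831 = 0.34141 ≈ 0.3414 bits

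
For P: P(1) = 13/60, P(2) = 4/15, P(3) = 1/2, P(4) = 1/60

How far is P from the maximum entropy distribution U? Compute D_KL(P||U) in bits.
0.4150 bits

U(i) = 1/4 for all i

D_KL(P||U) = Σ P(x) log₂(P(x) / (1/4))
           = Σ P(x) log₂(P(x)) + log₂(4)
           = log₂(4) - H(P)

H(P) = -Σ P(x) log₂(P(x)):
  -P(1)·log₂(P(1)) = -(13/60)·log₂(13/60) = 0.47806
  -P(2)·log₂(P(2)) = -(4/15)·log₂(4/15) = 0.50850
  -P(3)·log₂(P(3)) = -(1/2)·log₂(1/2) = 0.50000
  -P(4)·log₂(P(4)) = -(1/60)·log₂(1/60) = 0.09845
H(P) = 0.47806 + 0.50850 + 0.50000 + 0.09845 = 1.58501 bits

log₂(4) = 2.00000 bits

D_KL(P||U) = 2.00000 - 1.58501 = 0.41499 ≈ 0.4150 bits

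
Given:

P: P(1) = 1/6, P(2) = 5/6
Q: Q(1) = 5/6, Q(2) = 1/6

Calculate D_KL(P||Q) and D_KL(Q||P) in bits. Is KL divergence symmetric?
D_KL(P||Q) = 1.5480 bits, D_KL(Q||P) = 1.5480 bits. The two values coincide for this particular pair, but no — KL divergence is not symmetric in general.

D_KL(P||Q) = Σ P(x) log₂(P(x)/Q(x))

Computing term by term:
  P(1)·log₂(P(1)/Q(1)) = (1/6)·log₂((1/6)/(5/6)) = -0.38699
  P(2)·log₂(P(2)/Q(2)) = (5/6)·log₂((5/6)/(1/6)) = 1.93494

D_KL(P||Q) = -0.38699 + 1.93494 = 1.54795 ≈ 1.5480 bits

D_KL(Q||P) = Σ Q(x) log₂(Q(x)/P(x))

Computing term by term:
  Q(1)·log₂(Q(1)/P(1)) = (5/6)·log₂((5/6)/(1/6)) = 1.93494
  Q(2)·log₂(Q(2)/P(2)) = (1/6)·log₂((1/6)/(5/6)) = -0.38699

D_KL(Q||P) = 1.93494 - 0.38699 = 1.54795 ≈ 1.5480 bits

These ARE equal here. Q is P with outcomes relabeled (Q(1) = P(2), Q(2) = P(1)) by a relabeling that is its own inverse, so the two sums contain exactly the same terms in a different order. This is a special case — KL divergence is not symmetric in general: D_KL(P||Q) ≠ D_KL(Q||P) for most P, Q.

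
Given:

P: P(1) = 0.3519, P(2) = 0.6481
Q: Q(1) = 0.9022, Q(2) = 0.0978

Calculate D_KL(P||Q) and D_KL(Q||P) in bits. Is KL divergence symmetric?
D_KL(P||Q) = 1.2902 bits, D_KL(Q||P) = 0.9586 bits. No, KL divergence is not symmetric.

D_KL(P||Q) = Σ P(x) log₂(P(x)/Q(x))

Computing term by term:
  P(1)·log₂(P(1)/Q(1)) = 0.3519·log₂(0.3519/0.9022) = -0.47798
  P(2)·log₂(P(2)/Q(2)) = 0.6481·log₂(0.6481/0.0978) = 1.76822

D_KL(P||Q) = -0.47798 + 1.76822 = 1.29024 ≈ 1.2902 bits

D_KL(Q||P) = Σ Q(x) log₂(Q(x)/P(x))

Computing term by term:
  Q(1)·log₂(Q(1)/P(1)) = 0.9022·log₂(0.9022/0.3519) = 1.22544
  Q(2)·log₂(Q(2)/P(2)) = 0.0978·log₂(0.0978/0.6481) = -0.26683

D_KL(Q||P) = 1.22544 - 0.26683 = 0.95861 ≈ 0.9586 bits

These are NOT equal (difference: 0.3316 bits). KL divergence is asymmetric: D_KL(P||Q) ≠ D_KL(Q||P) in general.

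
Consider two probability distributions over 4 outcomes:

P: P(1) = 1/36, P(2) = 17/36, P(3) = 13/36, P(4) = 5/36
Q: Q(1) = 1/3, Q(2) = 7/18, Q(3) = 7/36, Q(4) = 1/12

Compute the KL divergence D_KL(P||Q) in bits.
0.4576 bits

D_KL(P||Q) = Σ P(x) log₂(P(x)/Q(x))

Computing term by term:
  P(1)·log₂(P(1)/Q(1)) = (1/36)·log₂((1/36)/(1/3)) = -0.09958
  P(2)·log₂(P(2)/Q(2)) = (17/36)·log₂((17/36)/(7/18)) = 0.13227
  P(3)·log₂(P(3)/Q(3)) = (13/36)·log₂((13/36)/(7/36)) = 0.32250
  P(4)·log₂(P(4)/Q(4)) = (5/36)·log₂((5/36)/(1/12)) = 0.10236

D_KL(P||Q) = -0.09958 + 0.13227 + 0.32250 + 0.10236 = 0.45755 ≈ 0.4576 bits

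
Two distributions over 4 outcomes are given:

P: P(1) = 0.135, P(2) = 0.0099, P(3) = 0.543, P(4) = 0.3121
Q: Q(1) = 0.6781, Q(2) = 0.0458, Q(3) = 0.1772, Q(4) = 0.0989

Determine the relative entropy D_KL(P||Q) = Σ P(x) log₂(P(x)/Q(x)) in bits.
1.0585 bits

D_KL(P||Q) = Σ P(x) log₂(P(x)/Q(x))

Computing term by term:
  P(1)·log₂(P(1)/Q(1)) = 0.135·log₂(0.135/0.6781) = -0.31435
  P(2)·log₂(P(2)/Q(2)) = 0.0099·log₂(0.0099/0.0458) = -0.02188
  P(3)·log₂(P(3)/Q(3)) = 0.543·log₂(0.543/0.1772) = 0.87726
  P(4)·log₂(P(4)/Q(4)) = 0.3121·log₂(0.3121/0.0989) = 0.51745

D_KL(P||Q) = -0.31435 - 0.02188 + 0.87726 + 0.51745 = 1.05848 ≈ 1.0585 bits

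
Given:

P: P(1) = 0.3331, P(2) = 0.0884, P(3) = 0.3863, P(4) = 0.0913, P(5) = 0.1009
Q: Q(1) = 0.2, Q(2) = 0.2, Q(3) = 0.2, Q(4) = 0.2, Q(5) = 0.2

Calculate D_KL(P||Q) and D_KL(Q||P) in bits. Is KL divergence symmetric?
D_KL(P||Q) = 0.3050 bits, D_KL(Q||P) = 0.3221 bits. No, KL divergence is not symmetric.

D_KL(P||Q) = Σ P(x) log₂(P(x)/Q(x))

Computing term by term:
  P(1)·log₂(P(1)/Q(1)) = 0.3331·log₂(0.3331/0.2) = 0.24515
  P(2)·log₂(P(2)/Q(2)) = 0.0884·log₂(0.0884/0.2) = -0.10412
  P(3)·log₂(P(3)/Q(3)) = 0.3863·log₂(0.3863/0.2) = 0.36688
  P(4)·log₂(P(4)/Q(4)) = 0.0913·log₂(0.0913/0.2) = -0.10329
  P(5)·log₂(P(5)/Q(5)) = 0.1009·log₂(0.1009/0.2) = -0.09960

D_KL(P||Q) = 0.24515 - 0.10412 + 0.36688 - 0.10329 - 0.09960 = 0.30502 ≈ 0.3050 bits

D_KL(Q||P) = Σ Q(x) log₂(Q(x)/P(x))

Computing term by term:
  Q(1)·log₂(Q(1)/P(1)) = 0.2·log₂(0.2/0.3331) = -0.14719
  Q(2)·log₂(Q(2)/P(2)) = 0.2·log₂(0.2/0.0884) = 0.23558
  Q(3)·log₂(Q(3)/P(3)) = 0.2·log₂(0.2/0.3863) = -0.18994
  Q(4)·log₂(Q(4)/P(4)) = 0.2·log₂(0.2/0.0913) = 0.22626
  Q(5)·log₂(Q(5)/P(5)) = 0.2·log₂(0.2/0.1009) = 0.19741

D_KL(Q||P) = -0.14719 + 0.23558 - 0.18994 + 0.22626 + 0.19741 = 0.32212 ≈ 0.3221 bits

These are NOT equal (difference: 0.0171 bits). KL divergence is asymmetric: D_KL(P||Q) ≠ D_KL(Q||P) in general.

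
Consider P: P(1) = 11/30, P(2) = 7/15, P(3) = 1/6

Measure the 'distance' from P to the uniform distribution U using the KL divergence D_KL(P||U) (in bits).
0.1103 bits

U(i) = 1/3 for all i

D_KL(P||U) = Σ P(x) log₂(P(x) / (1/3))
           = Σ P(x) log₂(P(x)) + log₂(3)
           = log₂(3) - H(P)

H(P) = -Σ P(x) log₂(P(x)):
  -P(1)·log₂(P(1)) = -(11/30)·log₂(11/30) = 0.53073
  -P(2)·log₂(P(2)) = -(7/15)·log₂(7/15) = 0.51312
  -P(3)·log₂(P(3)) = -(1/6)·log₂(1/6) = 0.43083
H(P) = 0.53073 + 0.51312 + 0.43083 = 1.47468 bits

log₂(3) = 1.58496 bits

D_KL(P||U) = 1.58496 - 1.47468 = 0.11028 ≈ 0.1103 bits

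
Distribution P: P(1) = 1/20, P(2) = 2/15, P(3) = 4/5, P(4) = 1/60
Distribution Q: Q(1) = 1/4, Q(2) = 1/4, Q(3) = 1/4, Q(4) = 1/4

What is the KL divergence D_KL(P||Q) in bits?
1.0403 bits

D_KL(P||Q) = Σ P(x) log₂(P(x)/Q(x))

Computing term by term:
  P(1)·log₂(P(1)/Q(1)) = (1/20)·log₂((1/20)/(1/4)) = -0.11610
  P(2)·log₂(P(2)/Q(2)) = (2/15)·log₂((2/15)/(1/4)) = -0.12092
  P(3)·log₂(P(3)/Q(3)) = (4/5)·log₂((4/5)/(1/4)) = 1.34246
  P(4)·log₂(P(4)/Q(4)) = (1/60)·log₂((1/60)/(1/4)) = -0.06511

D_KL(P||Q) = -0.11610 - 0.12092 + 1.34246 - 0.06511 = 1.04033 ≈ 1.0403 bits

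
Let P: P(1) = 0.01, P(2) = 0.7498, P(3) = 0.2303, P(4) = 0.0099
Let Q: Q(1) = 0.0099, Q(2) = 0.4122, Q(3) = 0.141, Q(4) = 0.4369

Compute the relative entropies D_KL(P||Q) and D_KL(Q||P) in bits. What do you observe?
D_KL(P||Q) = 0.7563 bits, D_KL(Q||P) = 1.9314 bits. The two directions give different values (D_KL(Q||P) exceeds D_KL(P||Q) by 1.1751 bits): KL divergence is asymmetric.

D_KL(P||Q) = Σ P(x) log₂(P(x)/Q(x))

Computing term by term:
  P(1)·log₂(P(1)/Q(1)) = 0.01·log₂(0.01/0.0099) = 0.00014
  P(2)·log₂(P(2)/Q(2)) = 0.7498·log₂(0.7498/0.4122) = 0.64720
  P(3)·log₂(P(3)/Q(3)) = 0.2303·log₂(0.2303/0.141) = 0.16301
  P(4)·log₂(P(4)/Q(4)) = 0.0099·log₂(0.0099/0.4369) = -0.05409

D_KL(P||Q) = 0.00014 + 0.64720 + 0.16301 - 0.05409 = 0.75626 ≈ 0.7563 bits

D_KL(Q||P) = Σ Q(x) log₂(Q(x)/P(x))

Computing term by term:
  Q(1)·log₂(Q(1)/P(1)) = 0.0099·log₂(0.0099/0.01) = -0.00014
  Q(2)·log₂(Q(2)/P(2)) = 0.4122·log₂(0.4122/0.7498) = -0.35580
  Q(3)·log₂(Q(3)/P(3)) = 0.141·log₂(0.141/0.2303) = -0.09980
  Q(4)·log₂(Q(4)/P(4)) = 0.4369·log₂(0.4369/0.0099) = 2.38710

D_KL(Q||P) = -0.00014 - 0.35580 - 0.09980 + 2.38710 = 1.93136 ≈ 1.9314 bits

These are NOT equal (difference: 1.1751 bits). KL divergence is asymmetric: D_KL(P||Q) ≠ D_KL(Q||P) in general.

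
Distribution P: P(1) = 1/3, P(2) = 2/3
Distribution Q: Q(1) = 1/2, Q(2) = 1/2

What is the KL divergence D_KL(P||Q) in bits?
0.0817 bits

D_KL(P||Q) = Σ P(x) log₂(P(x)/Q(x))

Computing term by term:
  P(1)·log₂(P(1)/Q(1)) = (1/3)·log₂((1/3)/(1/2)) = -0.19499
  P(2)·log₂(P(2)/Q(2)) = (2/3)·log₂((2/3)/(1/2)) = 0.27669

D_KL(P||Q) = -0.19499 + 0.27669 = 0.08170 ≈ 0.0817 bits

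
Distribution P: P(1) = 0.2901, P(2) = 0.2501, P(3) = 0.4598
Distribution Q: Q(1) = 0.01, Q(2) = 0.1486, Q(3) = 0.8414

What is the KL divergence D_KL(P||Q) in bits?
1.1964 bits

D_KL(P||Q) = Σ P(x) log₂(P(x)/Q(x))

Computing term by term:
  P(1)·log₂(P(1)/Q(1)) = 0.2901·log₂(0.2901/0.01) = 1.40944
  P(2)·log₂(P(2)/Q(2)) = 0.2501·log₂(0.2501/0.1486) = 0.18784
  P(3)·log₂(P(3)/Q(3)) = 0.4598·log₂(0.4598/0.8414) = -0.40085

D_KL(P||Q) = 1.40944 + 0.18784 - 0.40085 = 1.19643 ≈ 1.1964 bits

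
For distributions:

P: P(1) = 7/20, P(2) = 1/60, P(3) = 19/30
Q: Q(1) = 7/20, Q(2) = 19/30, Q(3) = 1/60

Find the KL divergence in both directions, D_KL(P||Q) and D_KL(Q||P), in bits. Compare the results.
D_KL(P||Q) = 3.2362 bits, D_KL(Q||P) = 3.2362 bits. The two directions give exactly the same value for this pair.

D_KL(P||Q) = Σ P(x) log₂(P(x)/Q(x))

Computing term by term:
  P(1)·log₂(P(1)/Q(1)) = (7/20)·log₂((7/20)/(7/20)) = 0.00000
  P(2)·log₂(P(2)/Q(2)) = (1/60)·log₂((1/60)/(19/30)) = -0.08747
  P(3)·log₂(P(3)/Q(3)) = (19/30)·log₂((19/30)/(1/60)) = 3.32369

D_KL(P||Q) = 0.00000 - 0.08747 + 3.32369 = 3.23622 ≈ 3.2362 bits

D_KL(Q||P) = Σ Q(x) log₂(Q(x)/P(x))

Computing term by term:
  Q(1)·log₂(Q(1)/P(1)) = (7/20)·log₂((7/20)/(7/20)) = 0.00000
  Q(2)·log₂(Q(2)/P(2)) = (19/30)·log₂((19/30)/(1/60)) = 3.32369
  Q(3)·log₂(Q(3)/P(3)) = (1/60)·log₂((1/60)/(19/30)) = -0.08747

D_KL(Q||P) = 0.00000 + 3.32369 - 0.08747 = 3.23622 ≈ 3.2362 bits

These ARE equal here. Q is P with outcomes relabeled (Q(2) = P(3), Q(3) = P(2)) by a relabeling that is its own inverse, so the two sums contain exactly the same terms in a different order. This is a special case — KL divergence is not symmetric in general: D_KL(P||Q) ≠ D_KL(Q||P) for most P, Q.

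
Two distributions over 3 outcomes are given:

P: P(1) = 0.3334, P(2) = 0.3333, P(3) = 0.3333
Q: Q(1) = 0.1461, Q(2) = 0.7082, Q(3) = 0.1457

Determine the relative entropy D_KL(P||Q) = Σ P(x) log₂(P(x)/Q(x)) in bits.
0.4323 bits

D_KL(P||Q) = Σ P(x) log₂(P(x)/Q(x))

Computing term by term:
  P(1)·log₂(P(1)/Q(1)) = 0.3334·log₂(0.3334/0.1461) = 0.39685
  P(2)·log₂(P(2)/Q(2)) = 0.3333·log₂(0.3333/0.7082) = -0.36241
  P(3)·log₂(P(3)/Q(3)) = 0.3333·log₂(0.3333/0.1457) = 0.39790

D_KL(P||Q) = 0.39685 - 0.36241 + 0.39790 = 0.43234 ≈ 0.4323 bits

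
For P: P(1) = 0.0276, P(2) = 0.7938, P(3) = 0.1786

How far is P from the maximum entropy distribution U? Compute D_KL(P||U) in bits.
0.7337 bits

U(i) = 1/3 for all i

D_KL(P||U) = Σ P(x) log₂(P(x) / (1/3))
           = Σ P(x) log₂(P(x)) + log₂(3)
           = log₂(3) - H(P)

H(P) = -Σ P(x) log₂(P(x)):
  -P(1)·log₂(P(1)) = -(0.0276)·log₂(0.0276) = 0.14295
  -P(2)·log₂(P(2)) = -(0.7938)·log₂(0.7938) = 0.26446
  -P(3)·log₂(P(3)) = -(0.1786)·log₂(0.1786) = 0.44386
H(P) = 0.14295 + 0.26446 + 0.44386 = 0.85127 bits

log₂(3) = 1.58496 bits

D_KL(P||U) = 1.58496 - 0.85127 = 0.73369 ≈ 0.7337 bits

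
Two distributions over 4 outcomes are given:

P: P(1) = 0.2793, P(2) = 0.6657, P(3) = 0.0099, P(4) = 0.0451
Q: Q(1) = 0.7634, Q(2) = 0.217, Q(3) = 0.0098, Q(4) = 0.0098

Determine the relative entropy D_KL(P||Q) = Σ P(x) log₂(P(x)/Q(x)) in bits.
0.7709 bits

D_KL(P||Q) = Σ P(x) log₂(P(x)/Q(x))

Computing term by term:
  P(1)·log₂(P(1)/Q(1)) = 0.2793·log₂(0.2793/0.7634) = -0.40516
  P(2)·log₂(P(2)/Q(2)) = 0.6657·log₂(0.6657/0.217) = 1.07655
  P(3)·log₂(P(3)/Q(3)) = 0.0099·log₂(0.0099/0.0098) = 0.00015
  P(4)·log₂(P(4)/Q(4)) = 0.0451·log₂(0.0451/0.0098) = 0.09932

D_KL(P||Q) = -0.40516 + 1.07655 + 0.00015 + 0.09932 = 0.77086 ≈ 0.7709 bits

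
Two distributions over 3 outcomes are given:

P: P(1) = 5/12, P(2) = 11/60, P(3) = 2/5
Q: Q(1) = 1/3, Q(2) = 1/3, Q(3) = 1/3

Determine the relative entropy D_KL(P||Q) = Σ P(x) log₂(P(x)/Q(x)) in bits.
0.0812 bits

D_KL(P||Q) = Σ P(x) log₂(P(x)/Q(x))

Computing term by term:
  P(1)·log₂(P(1)/Q(1)) = (5/12)·log₂((5/12)/(1/3)) = 0.13414
  P(2)·log₂(P(2)/Q(2)) = (11/60)·log₂((11/60)/(1/3)) = -0.15812
  P(3)·log₂(P(3)/Q(3)) = (2/5)·log₂((2/5)/(1/3)) = 0.10521

D_KL(P||Q) = 0.13414 - 0.15812 + 0.10521 = 0.08123 ≈ 0.0812 bits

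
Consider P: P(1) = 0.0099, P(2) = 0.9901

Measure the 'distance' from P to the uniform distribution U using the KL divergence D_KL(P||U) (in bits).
0.9199 bits

U(i) = 1/2 for all i

D_KL(P||U) = Σ P(x) log₂(P(x) / (1/2))
           = Σ P(x) log₂(P(x)) + log₂(2)
           = log₂(2) - H(P)

H(P) = -Σ P(x) log₂(P(x)):
  -P(1)·log₂(P(1)) = -(0.0099)·log₂(0.0099) = 0.06592
  -P(2)·log₂(P(2)) = -(0.9901)·log₂(0.9901) = 0.01421
H(P) = 0.06592 + 0.01421 = 0.08013 bits

log₂(2) = 1.00000 bits

D_KL(P||U) = 1.00000 - 0.08013 = 0.91987 ≈ 0.9199 bits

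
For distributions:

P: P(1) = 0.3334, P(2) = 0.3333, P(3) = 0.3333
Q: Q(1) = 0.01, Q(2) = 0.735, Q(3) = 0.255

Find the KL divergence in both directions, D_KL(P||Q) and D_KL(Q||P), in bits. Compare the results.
D_KL(P||Q) = 1.4352 bits, D_KL(Q||P) = 0.6895 bits. D_KL(P||Q) is larger than D_KL(Q||P) by 0.7457 bits; the two directions differ.

D_KL(P||Q) = Σ P(x) log₂(P(x)/Q(x))

Computing term by term:
  P(1)·log₂(P(1)/Q(1)) = 0.3334·log₂(0.3334/0.01) = 1.68673
  P(2)·log₂(P(2)/Q(2)) = 0.3333·log₂(0.3333/0.735) = -0.38027
  P(3)·log₂(P(3)/Q(3)) = 0.3333·log₂(0.3333/0.255) = 0.12876

D_KL(P||Q) = 1.68673 - 0.38027 + 0.12876 = 1.43522 ≈ 1.4352 bits

D_KL(Q||P) = Σ Q(x) log₂(Q(x)/P(x))

Computing term by term:
  Q(1)·log₂(Q(1)/P(1)) = 0.01·log₂(0.01/0.3334) = -0.05059
  Q(2)·log₂(Q(2)/P(2)) = 0.735·log₂(0.735/0.3333) = 0.83858
  Q(3)·log₂(Q(3)/P(3)) = 0.255·log₂(0.255/0.3333) = -0.09851

D_KL(Q||P) = -0.05059 + 0.83858 - 0.09851 = 0.68948 ≈ 0.6895 bits

These are NOT equal (difference: 0.7457 bits). KL divergence is asymmetric: D_KL(P||Q) ≠ D_KL(Q||P) in general.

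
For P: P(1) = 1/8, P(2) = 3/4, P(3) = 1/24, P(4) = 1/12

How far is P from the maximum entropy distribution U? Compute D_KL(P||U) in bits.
0.8239 bits

U(i) = 1/4 for all i

D_KL(P||U) = Σ P(x) log₂(P(x) / (1/4))
           = Σ P(x) log₂(P(x)) + log₂(4)
           = log₂(4) - H(P)

H(P) = -Σ P(x) log₂(P(x)):
  -P(1)·log₂(P(1)) = -(1/8)·log₂(1/8) = 0.37500
  -P(2)·log₂(P(2)) = -(3/4)·log₂(3/4) = 0.31128
  -P(3)·log₂(P(3)) = -(1/24)·log₂(1/24) = 0.19104
  -P(4)·log₂(P(4)) = -(1/12)·log₂(1/12) = 0.29875
H(P) = 0.37500 + 0.31128 + 0.19104 + 0.29875 = 1.17607 bits

log₂(4) = 2.00000 bits

D_KL(P||U) = 2.00000 - 1.17607 = 0.82393 ≈ 0.8239 bits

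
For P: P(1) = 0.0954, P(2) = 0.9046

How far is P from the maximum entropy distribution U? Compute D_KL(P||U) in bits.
0.5458 bits

U(i) = 1/2 for all i

D_KL(P||U) = Σ P(x) log₂(P(x) / (1/2))
           = Σ P(x) log₂(P(x)) + log₂(2)
           = log₂(2) - H(P)

H(P) = -Σ P(x) log₂(P(x)):
  -P(1)·log₂(P(1)) = -(0.0954)·log₂(0.0954) = 0.32339
  -P(2)·log₂(P(2)) = -(0.9046)·log₂(0.9046) = 0.13085
H(P) = 0.32339 + 0.13085 = 0.45424 bits

log₂(2) = 1.00000 bits

D_KL(P||U) = 1.00000 - 0.45424 = 0.54576 ≈ 0.5458 bits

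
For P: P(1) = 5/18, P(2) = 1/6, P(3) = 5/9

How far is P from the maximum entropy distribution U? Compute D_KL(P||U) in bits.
0.1697 bits

U(i) = 1/3 for all i

D_KL(P||U) = Σ P(x) log₂(P(x) / (1/3))
           = Σ P(x) log₂(P(x)) + log₂(3)
           = log₂(3) - H(P)

H(P) = -Σ P(x) log₂(P(x)):
  -P(1)·log₂(P(1)) = -(5/18)·log₂(5/18) = 0.51333
  -P(2)·log₂(P(2)) = -(1/6)·log₂(1/6) = 0.43083
  -P(3)·log₂(P(3)) = -(5/9)·log₂(5/9) = 0.47111
H(P) = 0.51333 + 0.43083 + 0.47111 = 1.41527 bits

log₂(3) = 1.58496 bits

D_KL(P||U) = 1.58496 - 1.41527 = 0.16969 ≈ 0.1697 bits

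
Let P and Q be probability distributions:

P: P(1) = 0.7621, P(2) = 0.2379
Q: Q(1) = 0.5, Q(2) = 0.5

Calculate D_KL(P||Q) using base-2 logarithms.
0.2085 bits

D_KL(P||Q) = Σ P(x) log₂(P(x)/Q(x))

Computing term by term:
  P(1)·log₂(P(1)/Q(1)) = 0.7621·log₂(0.7621/0.5) = 0.46340
  P(2)·log₂(P(2)/Q(2)) = 0.2379·log₂(0.2379/0.5) = -0.25493

D_KL(P||Q) = 0.46340 - 0.25493 = 0.20847 ≈ 0.2085 bits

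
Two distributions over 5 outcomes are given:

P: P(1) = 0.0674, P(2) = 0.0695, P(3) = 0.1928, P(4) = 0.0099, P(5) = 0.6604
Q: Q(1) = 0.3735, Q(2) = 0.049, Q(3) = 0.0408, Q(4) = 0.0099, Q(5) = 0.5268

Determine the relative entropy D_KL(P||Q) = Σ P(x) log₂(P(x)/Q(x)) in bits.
0.5159 bits

D_KL(P||Q) = Σ P(x) log₂(P(x)/Q(x))

Computing term by term:
  P(1)·log₂(P(1)/Q(1)) = 0.0674·log₂(0.0674/0.3735) = -0.16650
  P(2)·log₂(P(2)/Q(2)) = 0.0695·log₂(0.0695/0.049) = 0.03504
  P(3)·log₂(P(3)/Q(3)) = 0.1928·log₂(0.1928/0.0408) = 0.43196
  P(4)·log₂(P(4)/Q(4)) = 0.0099·log₂(0.0099/0.0099) = 0.00000
  P(5)·log₂(P(5)/Q(5)) = 0.6604·log₂(0.6604/0.5268) = 0.21535

D_KL(P||Q) = -0.16650 + 0.03504 + 0.43196 + 0.00000 + 0.21535 = 0.51585 ≈ 0.5159 bits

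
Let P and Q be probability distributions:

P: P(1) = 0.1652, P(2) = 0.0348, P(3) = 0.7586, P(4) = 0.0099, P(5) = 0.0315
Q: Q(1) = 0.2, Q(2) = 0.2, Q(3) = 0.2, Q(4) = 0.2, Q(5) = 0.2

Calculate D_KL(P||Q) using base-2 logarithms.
1.1988 bits

D_KL(P||Q) = Σ P(x) log₂(P(x)/Q(x))

Computing term by term:
  P(1)·log₂(P(1)/Q(1)) = 0.1652·log₂(0.1652/0.2) = -0.04556
  P(2)·log₂(P(2)/Q(2)) = 0.0348·log₂(0.0348/0.2) = -0.08779
  P(3)·log₂(P(3)/Q(3)) = 0.7586·log₂(0.7586/0.2) = 1.45905
  P(4)·log₂(P(4)/Q(4)) = 0.0099·log₂(0.0099/0.2) = -0.04293
  P(5)·log₂(P(5)/Q(5)) = 0.0315·log₂(0.0315/0.2) = -0.08400

D_KL(P||Q) = -0.04556 - 0.08779 + 1.45905 - 0.04293 - 0.08400 = 1.19877 ≈ 1.1988 bits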